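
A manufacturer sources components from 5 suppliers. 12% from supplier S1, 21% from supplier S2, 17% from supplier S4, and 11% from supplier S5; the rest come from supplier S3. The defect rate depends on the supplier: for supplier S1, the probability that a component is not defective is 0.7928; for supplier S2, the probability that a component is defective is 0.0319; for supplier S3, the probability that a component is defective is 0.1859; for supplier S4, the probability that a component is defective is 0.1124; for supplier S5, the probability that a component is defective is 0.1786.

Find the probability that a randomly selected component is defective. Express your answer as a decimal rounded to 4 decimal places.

P(S3) = 1 − (0.12 + 0.21 + 0.17 + 0.11) = 0.39.
P(D|S1) = 1 − 0.7928 = 0.2072.
P(D) = P(D|S1)·P(S1) + P(D|S2)·P(S2) + P(D|S3)·P(S3) + P(D|S4)·P(S4) + P(D|S5)·P(S5)
      = 0.2072·0.12 + 0.0319·0.21 + 0.1859·0.39 + 0.1124·0.17 + 0.1786·0.11
      = 0.024864 + 0.006699 + 0.072501 + 0.019108 + 0.019646 = 0.142818

P(D) ≈ 0.1428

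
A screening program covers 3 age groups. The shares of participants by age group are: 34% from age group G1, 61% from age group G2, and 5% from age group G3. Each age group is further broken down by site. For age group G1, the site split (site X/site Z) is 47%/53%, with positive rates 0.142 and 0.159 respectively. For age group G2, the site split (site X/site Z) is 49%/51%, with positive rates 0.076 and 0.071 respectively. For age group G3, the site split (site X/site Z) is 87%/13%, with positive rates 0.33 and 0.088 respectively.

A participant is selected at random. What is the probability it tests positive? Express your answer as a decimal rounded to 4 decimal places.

P(T|G1) = 0.47·0.142 + 0.53·0.159 = 0.06674 + 0.08427 = 0.15101
P(T|G2) = 0.49·0.076 + 0.51·0.071 = 0.03724 + 0.03621 = 0.07345
P(T|G3) = 0.87·0.33 + 0.13·0.088 = 0.2871 + 0.01144 = 0.29854
By total probability over the outer partition,
P(T) = 0.34·0.15101 + 0.61·0.07345 + 0.05·0.29854
      = 0.0513434 + 0.0448045 + 0.014927 = 0.1110749

P(T) ≈ 0.1111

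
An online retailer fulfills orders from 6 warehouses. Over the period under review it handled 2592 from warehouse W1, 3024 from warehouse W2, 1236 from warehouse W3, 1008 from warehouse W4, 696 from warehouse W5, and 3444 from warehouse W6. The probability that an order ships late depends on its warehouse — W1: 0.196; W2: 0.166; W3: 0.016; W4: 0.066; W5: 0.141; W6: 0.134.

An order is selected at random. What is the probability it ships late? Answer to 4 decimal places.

0.1380

Total: 2592 + 3024 + 1236 + 1008 + 696 + 3444 = 12000.
P(W1) = 2592/12000 = 0.216. P(W2) = 3024/12000 = 0.252. P(W3) = 1236/12000 = 0.103. P(W4) = 1008/12000 = 0.084. P(W5) = 696/12000 = 0.058. P(W6) = 3444/12000 = 0.287.
P(L) = P(L|W1)·P(W1) + P(L|W2)·P(W2) + P(L|W3)·P(W3) + P(L|W4)·P(W4) + P(L|W5)·P(W5) + P(L|W6)·P(W6)
      = 0.196·0.216 + 0.166·0.252 + 0.016·0.103 + 0.066·0.084 + 0.141·0.058 + 0.134·0.287
      = 0.042336 + 0.041832 + 0.001648 + 0.005544 + 0.008178 + 0.038458 = 0.137996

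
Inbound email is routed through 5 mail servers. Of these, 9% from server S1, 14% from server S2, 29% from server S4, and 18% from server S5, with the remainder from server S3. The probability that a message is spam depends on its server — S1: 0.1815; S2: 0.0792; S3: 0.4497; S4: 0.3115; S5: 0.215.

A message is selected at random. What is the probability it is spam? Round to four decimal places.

P(S3) = 1 − (0.09 + 0.14 + 0.29 + 0.18) = 0.3.
Summing over the partition,
P(S) = P(S|S1)·P(S1) + P(S|S2)·P(S2) + P(S|S3)·P(S3) + P(S|S4)·P(S4) + P(S|S5)·P(S5)
      = 0.1815·0.09 + 0.0792·0.14 + 0.4497·0.3 + 0.3115·0.29 + 0.215·0.18
      = 0.016335 + 0.011088 + 0.13491 + 0.090335 + 0.0387 = 0.291368

0.2914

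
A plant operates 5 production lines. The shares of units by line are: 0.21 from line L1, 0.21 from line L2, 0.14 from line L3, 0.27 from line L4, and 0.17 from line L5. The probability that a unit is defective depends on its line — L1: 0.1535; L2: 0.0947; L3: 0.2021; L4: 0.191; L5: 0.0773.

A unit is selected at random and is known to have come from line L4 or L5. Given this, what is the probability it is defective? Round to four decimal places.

Let S = {L4, L5}.
P(S) = 0.27 + 0.17 = 0.44.
P(D ∩ S) = 0.191·0.27 + 0.0773·0.17 = 0.05157 + 0.013141 = 0.064711.
P(D | S) = 0.064711 / 0.44 = 0.147070…

0.1471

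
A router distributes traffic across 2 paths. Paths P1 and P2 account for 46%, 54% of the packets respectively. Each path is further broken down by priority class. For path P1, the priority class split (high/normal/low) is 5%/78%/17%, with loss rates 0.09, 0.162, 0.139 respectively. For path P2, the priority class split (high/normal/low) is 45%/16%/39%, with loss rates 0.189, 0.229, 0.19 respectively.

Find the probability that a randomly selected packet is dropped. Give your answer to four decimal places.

P(L) ≈ 0.1768

P(L|P1) = 0.05·0.09 + 0.78·0.162 + 0.17·0.139 = 0.0045 + 0.12636 + 0.02363 = 0.15449
P(L|P2) = 0.45·0.189 + 0.16·0.229 + 0.39·0.19 = 0.08505 + 0.03664 + 0.0741 = 0.19579
By total probability over the outer partition,
P(L) = 0.46·0.15449 + 0.54·0.19579
      = 0.0710654 + 0.1057266 = 0.176792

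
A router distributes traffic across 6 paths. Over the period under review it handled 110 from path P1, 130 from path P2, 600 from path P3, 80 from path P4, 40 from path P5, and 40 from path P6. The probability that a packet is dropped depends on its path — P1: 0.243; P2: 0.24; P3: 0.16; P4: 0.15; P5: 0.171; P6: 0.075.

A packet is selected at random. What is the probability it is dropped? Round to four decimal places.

P(L) ≈ 0.1758

Total: 110 + 130 + 600 + 80 + 40 + 40 = 1000.
P(P1) = 110/1000 = 0.11. P(P2) = 130/1000 = 0.13. P(P3) = 600/1000 = 0.6. P(P4) = 80/1000 = 0.08. P(P5) = 40/1000 = 0.04. P(P6) = 40/1000 = 0.04.
By the law of total probability,
P(L) = P(L|P1)·P(P1) + P(L|P2)·P(P2) + P(L|P3)·P(P3) + P(L|P4)·P(P4) + P(L|P5)·P(P5) + P(L|P6)·P(P6)
      = 0.243·0.11 + 0.24·0.13 + 0.16·0.6 + 0.15·0.08 + 0.171·0.04 + 0.075·0.04
      = 0.02673 + 0.0312 + 0.096 + 0.012 + 0.00684 + 0.003 = 0.17577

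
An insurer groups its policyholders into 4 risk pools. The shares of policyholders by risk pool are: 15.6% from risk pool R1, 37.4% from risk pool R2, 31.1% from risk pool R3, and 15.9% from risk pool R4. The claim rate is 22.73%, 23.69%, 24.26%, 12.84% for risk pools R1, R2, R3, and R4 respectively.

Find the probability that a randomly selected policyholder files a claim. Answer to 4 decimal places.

0.2199

Summing over the partition,
P(C) = P(C|R1)·P(R1) + P(C|R2)·P(R2) + P(C|R3)·P(R3) + P(C|R4)·P(R4)
      = 0.2273·0.156 + 0.2369·0.374 + 0.2426·0.311 + 0.1284·0.159
      = 0.0354588 + 0.0886006 + 0.0754486 + 0.0204156 = 0.2199236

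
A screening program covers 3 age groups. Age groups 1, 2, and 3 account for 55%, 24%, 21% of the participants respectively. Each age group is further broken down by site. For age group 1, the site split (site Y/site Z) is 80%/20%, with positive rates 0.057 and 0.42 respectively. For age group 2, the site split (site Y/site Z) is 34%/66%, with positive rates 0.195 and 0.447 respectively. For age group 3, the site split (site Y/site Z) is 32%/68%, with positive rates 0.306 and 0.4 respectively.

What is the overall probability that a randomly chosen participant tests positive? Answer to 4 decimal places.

P(T) ≈ 0.2357

P(T|1) = 0.8·0.057 + 0.2·0.42 = 0.0456 + 0.084 = 0.1296
P(T|2) = 0.34·0.195 + 0.66·0.447 = 0.0663 + 0.29502 = 0.36132
P(T|3) = 0.32·0.306 + 0.68·0.4 = 0.09792 + 0.272 = 0.36992
Then overall,
P(T) = 0.55·0.1296 + 0.24·0.36132 + 0.21·0.36992
      = 0.07128 + 0.0867168 + 0.0776832 = 0.23568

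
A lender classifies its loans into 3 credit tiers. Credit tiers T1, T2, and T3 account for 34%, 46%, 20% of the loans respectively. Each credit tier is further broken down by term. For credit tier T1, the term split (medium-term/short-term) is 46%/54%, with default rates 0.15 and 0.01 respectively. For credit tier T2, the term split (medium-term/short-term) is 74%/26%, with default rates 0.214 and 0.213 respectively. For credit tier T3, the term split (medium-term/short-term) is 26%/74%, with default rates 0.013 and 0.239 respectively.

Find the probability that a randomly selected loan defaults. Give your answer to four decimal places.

P(D) ≈ 0.1597

P(D|T1) = 0.46·0.15 + 0.54·0.01 = 0.069 + 0.0054 = 0.0744
P(D|T2) = 0.74·0.214 + 0.26·0.213 = 0.15836 + 0.05538 = 0.21374
P(D|T3) = 0.26·0.013 + 0.74·0.239 = 0.00338 + 0.17686 = 0.18024
By total probability over the outer partition,
P(D) = 0.34·0.0744 + 0.46·0.21374 + 0.2·0.18024
      = 0.025296 + 0.0983204 + 0.036048 = 0.1596644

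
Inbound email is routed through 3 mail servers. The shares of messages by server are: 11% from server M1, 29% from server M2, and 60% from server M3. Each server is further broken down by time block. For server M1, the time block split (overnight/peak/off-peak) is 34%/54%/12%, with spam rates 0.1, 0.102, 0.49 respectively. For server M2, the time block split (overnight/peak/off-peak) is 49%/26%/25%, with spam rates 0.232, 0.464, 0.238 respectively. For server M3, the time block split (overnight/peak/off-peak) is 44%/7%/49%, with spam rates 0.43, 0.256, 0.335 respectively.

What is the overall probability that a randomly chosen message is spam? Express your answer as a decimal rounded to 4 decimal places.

0.3242

P(S|M1) = 0.34·0.1 + 0.54·0.102 + 0.12·0.49 = 0.034 + 0.05508 + 0.0588 = 0.14788
P(S|M2) = 0.49·0.232 + 0.26·0.464 + 0.25·0.238 = 0.11368 + 0.12064 + 0.0595 = 0.29382
P(S|M3) = 0.44·0.43 + 0.07·0.256 + 0.49·0.335 = 0.1892 + 0.01792 + 0.16415 = 0.37127
Then overall,
P(S) = 0.11·0.14788 + 0.29·0.29382 + 0.6·0.37127
      = 0.0162668 + 0.0852078 + 0.222762 = 0.3242366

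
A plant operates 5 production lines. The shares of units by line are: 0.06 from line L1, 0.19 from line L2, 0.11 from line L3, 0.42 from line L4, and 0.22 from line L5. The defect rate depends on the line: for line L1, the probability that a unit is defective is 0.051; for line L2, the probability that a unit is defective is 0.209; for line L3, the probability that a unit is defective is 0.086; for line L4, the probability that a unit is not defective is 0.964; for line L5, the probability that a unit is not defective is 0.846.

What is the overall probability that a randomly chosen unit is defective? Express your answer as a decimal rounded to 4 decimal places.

P(D|L4) = 1 − 0.964 = 0.036.
P(D|L5) = 1 − 0.846 = 0.154.
Using total probability over the partition,
P(D) = P(D|L1)·P(L1) + P(D|L2)·P(L2) + P(D|L3)·P(L3) + P(D|L4)·P(L4) + P(D|L5)·P(L5)
      = 0.051·0.06 + 0.209·0.19 + 0.086·0.11 + 0.036·0.42 + 0.154·0.22
      = 0.00306 + 0.03971 + 0.00946 + 0.01512 + 0.03388 = 0.10123

P(D) ≈ 0.1012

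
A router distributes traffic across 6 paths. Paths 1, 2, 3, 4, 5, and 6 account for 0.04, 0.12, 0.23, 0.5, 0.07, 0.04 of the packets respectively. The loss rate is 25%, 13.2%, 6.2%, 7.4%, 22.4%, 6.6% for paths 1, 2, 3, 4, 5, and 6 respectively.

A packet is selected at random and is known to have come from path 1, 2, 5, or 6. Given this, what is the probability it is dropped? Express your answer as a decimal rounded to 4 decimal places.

Let S = {1, 2, 5, 6}.
P(S) = 0.04 + 0.12 + 0.07 + 0.04 = 0.27.
P(L ∩ S) = 0.25·0.04 + 0.132·0.12 + 0.224·0.07 + 0.066·0.04 = 0.01 + 0.01584 + 0.01568 + 0.00264 = 0.04416.
P(L | S) = 0.04416 / 0.27 = 0.163556…

0.1636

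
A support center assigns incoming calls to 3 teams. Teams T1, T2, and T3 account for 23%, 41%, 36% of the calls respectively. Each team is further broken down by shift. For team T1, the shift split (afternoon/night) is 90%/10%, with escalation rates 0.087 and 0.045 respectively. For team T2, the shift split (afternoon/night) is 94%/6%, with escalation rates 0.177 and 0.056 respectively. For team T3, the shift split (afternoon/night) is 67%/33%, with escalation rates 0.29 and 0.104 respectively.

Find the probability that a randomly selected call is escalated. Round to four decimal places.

P(E|T1) = 0.9·0.087 + 0.1·0.045 = 0.0783 + 0.0045 = 0.0828
P(E|T2) = 0.94·0.177 + 0.06·0.056 = 0.16638 + 0.00336 = 0.16974
P(E|T3) = 0.67·0.29 + 0.33·0.104 = 0.1943 + 0.03432 = 0.22862
By total probability over the outer partition,
P(E) = 0.23·0.0828 + 0.41·0.16974 + 0.36·0.22862
      = 0.019044 + 0.0695934 + 0.0823032 = 0.1709406

P(E) ≈ 0.1709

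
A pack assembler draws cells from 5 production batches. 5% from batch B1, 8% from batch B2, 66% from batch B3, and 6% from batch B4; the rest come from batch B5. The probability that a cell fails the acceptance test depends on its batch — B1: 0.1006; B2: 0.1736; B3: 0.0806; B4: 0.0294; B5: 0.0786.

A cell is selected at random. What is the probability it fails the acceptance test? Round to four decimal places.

P(F) ≈ 0.0857

P(B5) = 1 − (0.05 + 0.08 + 0.66 + 0.06) = 0.15.
P(F) = P(F|B1)·P(B1) + P(F|B2)·P(B2) + P(F|B3)·P(B3) + P(F|B4)·P(B4) + P(F|B5)·P(B5)
      = 0.1006·0.05 + 0.1736·0.08 + 0.0806·0.66 + 0.0294·0.06 + 0.0786·0.15
      = 0.00503 + 0.013888 + 0.053196 + 0.001764 + 0.01179 = 0.085668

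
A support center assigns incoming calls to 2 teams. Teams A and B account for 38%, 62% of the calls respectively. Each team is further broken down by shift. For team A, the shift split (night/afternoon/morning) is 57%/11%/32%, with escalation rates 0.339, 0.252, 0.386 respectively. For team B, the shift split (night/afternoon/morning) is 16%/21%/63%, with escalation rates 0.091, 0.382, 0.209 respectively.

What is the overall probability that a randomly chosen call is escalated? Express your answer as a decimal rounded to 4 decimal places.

P(E|A) = 0.57·0.339 + 0.11·0.252 + 0.32·0.386 = 0.19323 + 0.02772 + 0.12352 = 0.34447
P(E|B) = 0.16·0.091 + 0.21·0.382 + 0.63·0.209 = 0.01456 + 0.08022 + 0.13167 = 0.22645
Then overall,
P(E) = 0.38·0.34447 + 0.62·0.22645
      = 0.1308986 + 0.140399 = 0.2712976

0.2713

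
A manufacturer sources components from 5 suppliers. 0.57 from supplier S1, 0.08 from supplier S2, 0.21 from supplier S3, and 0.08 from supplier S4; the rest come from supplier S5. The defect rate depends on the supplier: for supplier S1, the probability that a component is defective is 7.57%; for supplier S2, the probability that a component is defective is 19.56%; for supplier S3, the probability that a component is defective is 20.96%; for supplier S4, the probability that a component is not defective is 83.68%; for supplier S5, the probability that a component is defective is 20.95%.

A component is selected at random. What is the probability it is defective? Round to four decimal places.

P(D) ≈ 0.1284

P(S5) = 1 − (0.57 + 0.08 + 0.21 + 0.08) = 0.06.
P(D|S4) = 1 − 0.8368 = 0.1632.
P(D) = P(D|S1)·P(S1) + P(D|S2)·P(S2) + P(D|S3)·P(S3) + P(D|S4)·P(S4) + P(D|S5)·P(S5)
      = 0.0757·0.57 + 0.1956·0.08 + 0.2096·0.21 + 0.1632·0.08 + 0.2095·0.06
      = 0.043149 + 0.015648 + 0.044016 + 0.013056 + 0.01257 = 0.128439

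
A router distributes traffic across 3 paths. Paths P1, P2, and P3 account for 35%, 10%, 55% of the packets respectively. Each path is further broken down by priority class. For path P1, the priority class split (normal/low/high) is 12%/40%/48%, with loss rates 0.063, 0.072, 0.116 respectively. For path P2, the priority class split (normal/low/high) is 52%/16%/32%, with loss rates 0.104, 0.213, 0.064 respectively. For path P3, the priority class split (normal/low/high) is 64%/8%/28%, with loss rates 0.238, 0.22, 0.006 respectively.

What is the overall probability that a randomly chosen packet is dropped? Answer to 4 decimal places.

0.1375

P(L|P1) = 0.12·0.063 + 0.4·0.072 + 0.48·0.116 = 0.00756 + 0.0288 + 0.05568 = 0.09204
P(L|P2) = 0.52·0.104 + 0.16·0.213 + 0.32·0.064 = 0.05408 + 0.03408 + 0.02048 = 0.10864
P(L|P3) = 0.64·0.238 + 0.08·0.22 + 0.28·0.006 = 0.15232 + 0.0176 + 0.00168 = 0.1716
Then overall,
P(L) = 0.35·0.09204 + 0.1·0.10864 + 0.55·0.1716
      = 0.032214 + 0.010864 + 0.09438 = 0.137458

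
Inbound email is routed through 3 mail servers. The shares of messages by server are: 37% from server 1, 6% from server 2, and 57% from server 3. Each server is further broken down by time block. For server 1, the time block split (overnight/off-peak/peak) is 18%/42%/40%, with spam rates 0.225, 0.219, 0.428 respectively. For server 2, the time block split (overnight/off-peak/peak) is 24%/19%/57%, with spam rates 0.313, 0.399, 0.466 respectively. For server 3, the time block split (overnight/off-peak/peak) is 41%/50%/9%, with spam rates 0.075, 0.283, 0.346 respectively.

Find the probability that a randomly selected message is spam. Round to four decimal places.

P(S|1) = 0.18·0.225 + 0.42·0.219 + 0.4·0.428 = 0.0405 + 0.09198 + 0.1712 = 0.30368
P(S|2) = 0.24·0.313 + 0.19·0.399 + 0.57·0.466 = 0.07512 + 0.07581 + 0.26562 = 0.41655
P(S|3) = 0.41·0.075 + 0.5·0.283 + 0.09·0.346 = 0.03075 + 0.1415 + 0.03114 = 0.20339
Then overall,
P(S) = 0.37·0.30368 + 0.06·0.41655 + 0.57·0.20339
      = 0.1123616 + 0.024993 + 0.1159323 = 0.2532869

0.2533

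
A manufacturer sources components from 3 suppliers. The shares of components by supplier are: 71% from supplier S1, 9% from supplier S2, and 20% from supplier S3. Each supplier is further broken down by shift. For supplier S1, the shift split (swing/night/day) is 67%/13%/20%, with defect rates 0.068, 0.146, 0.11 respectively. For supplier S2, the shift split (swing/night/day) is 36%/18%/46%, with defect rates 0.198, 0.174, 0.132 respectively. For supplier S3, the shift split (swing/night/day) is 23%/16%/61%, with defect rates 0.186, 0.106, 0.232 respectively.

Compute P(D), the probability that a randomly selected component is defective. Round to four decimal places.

P(D) ≈ 0.1164

P(D|S1) = 0.67·0.068 + 0.13·0.146 + 0.2·0.11 = 0.04556 + 0.01898 + 0.022 = 0.08654
P(D|S2) = 0.36·0.198 + 0.18·0.174 + 0.46·0.132 = 0.07128 + 0.03132 + 0.06072 = 0.16332
P(D|S3) = 0.23·0.186 + 0.16·0.106 + 0.61·0.232 = 0.04278 + 0.01696 + 0.14152 = 0.20126
By total probability over the outer partition,
P(D) = 0.71·0.08654 + 0.09·0.16332 + 0.2·0.20126
      = 0.0614434 + 0.0146988 + 0.040252 = 0.1163942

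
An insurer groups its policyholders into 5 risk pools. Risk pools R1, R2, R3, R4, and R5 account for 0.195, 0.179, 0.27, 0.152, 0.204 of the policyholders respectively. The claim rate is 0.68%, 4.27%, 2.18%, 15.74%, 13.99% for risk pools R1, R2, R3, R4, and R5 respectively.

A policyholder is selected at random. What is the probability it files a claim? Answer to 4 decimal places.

Summing over the partition,
P(C) = P(C|R1)·P(R1) + P(C|R2)·P(R2) + P(C|R3)·P(R3) + P(C|R4)·P(R4) + P(C|R5)·P(R5)
      = 0.0068·0.195 + 0.0427·0.179 + 0.0218·0.27 + 0.1574·0.152 + 0.1399·0.204
      = 0.001326 + 0.0076433 + 0.005886 + 0.0239248 + 0.0285396 = 0.0673197

P(C) ≈ 0.0673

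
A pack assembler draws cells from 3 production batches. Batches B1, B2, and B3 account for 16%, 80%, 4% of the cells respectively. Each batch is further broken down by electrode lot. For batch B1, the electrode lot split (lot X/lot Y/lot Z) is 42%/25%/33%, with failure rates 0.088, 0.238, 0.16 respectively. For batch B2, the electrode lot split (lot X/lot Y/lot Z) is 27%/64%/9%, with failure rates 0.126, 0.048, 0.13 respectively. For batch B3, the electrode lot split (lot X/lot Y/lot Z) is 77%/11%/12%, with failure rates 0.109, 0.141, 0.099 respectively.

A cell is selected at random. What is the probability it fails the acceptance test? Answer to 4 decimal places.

0.0895

P(F|B1) = 0.42·0.088 + 0.25·0.238 + 0.33·0.16 = 0.03696 + 0.0595 + 0.0528 = 0.14926
P(F|B2) = 0.27·0.126 + 0.64·0.048 + 0.09·0.13 = 0.03402 + 0.03072 + 0.0117 = 0.07644
P(F|B3) = 0.77·0.109 + 0.11·0.141 + 0.12·0.099 = 0.08393 + 0.01551 + 0.01188 = 0.11132
Then overall,
P(F) = 0.16·0.14926 + 0.8·0.07644 + 0.04·0.11132
      = 0.0238816 + 0.061152 + 0.0044528 = 0.0894864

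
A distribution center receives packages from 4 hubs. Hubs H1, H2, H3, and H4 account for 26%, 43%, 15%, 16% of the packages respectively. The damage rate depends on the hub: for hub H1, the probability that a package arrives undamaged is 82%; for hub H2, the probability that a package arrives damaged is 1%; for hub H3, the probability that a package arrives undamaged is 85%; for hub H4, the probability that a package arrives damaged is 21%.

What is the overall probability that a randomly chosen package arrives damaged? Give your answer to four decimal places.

P(D|H1) = 1 − 0.82 = 0.18.
P(D|H3) = 1 − 0.85 = 0.15.
By the law of total probability,
P(D) = P(D|H1)·P(H1) + P(D|H2)·P(H2) + P(D|H3)·P(H3) + P(D|H4)·P(H4)
      = 0.18·0.26 + 0.01·0.43 + 0.15·0.15 + 0.21·0.16
      = 0.0468 + 0.0043 + 0.0225 + 0.0336 = 0.1072

P(D) ≈ 0.1072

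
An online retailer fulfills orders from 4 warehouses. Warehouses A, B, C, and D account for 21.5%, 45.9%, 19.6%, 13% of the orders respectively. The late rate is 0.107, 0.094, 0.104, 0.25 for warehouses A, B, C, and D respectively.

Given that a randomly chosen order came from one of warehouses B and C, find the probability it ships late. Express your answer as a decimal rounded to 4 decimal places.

Let S = {B, C}.
P(S) = 0.459 + 0.196 = 0.655.
P(L ∩ S) = 0.094·0.459 + 0.104·0.196 = 0.043146 + 0.020384 = 0.06353.
P(L | S) = 0.06353 / 0.655 = 0.096992…

P(L|S) ≈ 0.0970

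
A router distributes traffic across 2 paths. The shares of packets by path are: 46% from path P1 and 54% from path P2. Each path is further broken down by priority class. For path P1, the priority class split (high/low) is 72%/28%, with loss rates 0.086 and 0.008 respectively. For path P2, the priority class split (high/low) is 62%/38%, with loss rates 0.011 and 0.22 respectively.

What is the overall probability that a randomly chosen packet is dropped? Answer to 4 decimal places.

0.0783

P(L|P1) = 0.72·0.086 + 0.28·0.008 = 0.06192 + 0.00224 = 0.06416
P(L|P2) = 0.62·0.011 + 0.38·0.22 = 0.00682 + 0.0836 = 0.09042
By total probability over the outer partition,
P(L) = 0.46·0.06416 + 0.54·0.09042
      = 0.0295136 + 0.0488268 = 0.0783404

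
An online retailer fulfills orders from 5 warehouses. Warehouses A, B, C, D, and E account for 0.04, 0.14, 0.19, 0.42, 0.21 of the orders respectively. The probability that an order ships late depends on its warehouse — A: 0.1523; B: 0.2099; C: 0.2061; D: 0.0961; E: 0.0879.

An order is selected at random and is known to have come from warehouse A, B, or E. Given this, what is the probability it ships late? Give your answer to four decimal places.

0.1383

Let S = {A, B, E}.
P(S) = 0.04 + 0.14 + 0.21 = 0.39.
P(L ∩ S) = 0.1523·0.04 + 0.2099·0.14 + 0.0879·0.21 = 0.006092 + 0.029386 + 0.018459 = 0.053937.
P(L | S) = 0.053937 / 0.39 = 0.138300…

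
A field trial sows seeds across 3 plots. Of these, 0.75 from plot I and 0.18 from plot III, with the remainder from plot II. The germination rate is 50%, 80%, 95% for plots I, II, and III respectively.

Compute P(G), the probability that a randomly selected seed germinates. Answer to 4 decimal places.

P(G) ≈ 0.6020

P(II) = 1 − (0.75 + 0.18) = 0.07.
P(G) = P(G|I)·P(I) + P(G|II)·P(II) + P(G|III)·P(III)
      = 0.5·0.75 + 0.8·0.07 + 0.95·0.18
      = 0.375 + 0.056 + 0.171 = 0.602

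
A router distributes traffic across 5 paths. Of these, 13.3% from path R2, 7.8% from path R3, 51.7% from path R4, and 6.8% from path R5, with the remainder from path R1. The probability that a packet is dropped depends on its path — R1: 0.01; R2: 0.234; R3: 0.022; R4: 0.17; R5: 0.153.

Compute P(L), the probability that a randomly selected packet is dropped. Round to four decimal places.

P(R1) = 1 − (0.133 + 0.078 + 0.517 + 0.068) = 0.204.
P(L) = P(L|R1)·P(R1) + P(L|R2)·P(R2) + P(L|R3)·P(R3) + P(L|R4)·P(R4) + P(L|R5)·P(R5)
      = 0.01·0.204 + 0.234·0.133 + 0.022·0.078 + 0.17·0.517 + 0.153·0.068
      = 0.00204 + 0.031122 + 0.001716 + 0.08789 + 0.010404 = 0.133172

0.1332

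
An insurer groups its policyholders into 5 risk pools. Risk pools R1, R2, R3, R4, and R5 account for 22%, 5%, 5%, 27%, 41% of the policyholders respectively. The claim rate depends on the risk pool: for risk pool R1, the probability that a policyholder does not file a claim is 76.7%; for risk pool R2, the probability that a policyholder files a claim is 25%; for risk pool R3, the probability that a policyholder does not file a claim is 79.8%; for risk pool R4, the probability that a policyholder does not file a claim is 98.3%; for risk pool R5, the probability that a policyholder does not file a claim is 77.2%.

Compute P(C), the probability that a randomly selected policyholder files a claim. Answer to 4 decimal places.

P(C|R1) = 1 − 0.767 = 0.233.
P(C|R3) = 1 − 0.798 = 0.202.
P(C|R4) = 1 − 0.983 = 0.017.
P(C|R5) = 1 − 0.772 = 0.228.
P(C) = P(C|R1)·P(R1) + P(C|R2)·P(R2) + P(C|R3)·P(R3) + P(C|R4)·P(R4) + P(C|R5)·P(R5)
      = 0.233·0.22 + 0.25·0.05 + 0.202·0.05 + 0.017·0.27 + 0.228·0.41
      = 0.05126 + 0.0125 + 0.0101 + 0.00459 + 0.09348 = 0.17193

P(C) ≈ 0.1719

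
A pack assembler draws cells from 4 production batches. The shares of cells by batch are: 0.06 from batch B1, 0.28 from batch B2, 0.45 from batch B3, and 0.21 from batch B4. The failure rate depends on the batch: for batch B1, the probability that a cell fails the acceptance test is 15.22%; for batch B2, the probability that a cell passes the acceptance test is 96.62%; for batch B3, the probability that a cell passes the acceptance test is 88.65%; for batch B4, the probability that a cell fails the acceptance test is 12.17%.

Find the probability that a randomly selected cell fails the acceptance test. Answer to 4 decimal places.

0.0952

P(F|B2) = 1 − 0.9662 = 0.0338.
P(F|B3) = 1 − 0.8865 = 0.1135.
Summing over the partition,
P(F) = P(F|B1)·P(B1) + P(F|B2)·P(B2) + P(F|B3)·P(B3) + P(F|B4)·P(B4)
      = 0.1522·0.06 + 0.0338·0.28 + 0.1135·0.45 + 0.1217·0.21
      = 0.009132 + 0.009464 + 0.051075 + 0.025557 = 0.095228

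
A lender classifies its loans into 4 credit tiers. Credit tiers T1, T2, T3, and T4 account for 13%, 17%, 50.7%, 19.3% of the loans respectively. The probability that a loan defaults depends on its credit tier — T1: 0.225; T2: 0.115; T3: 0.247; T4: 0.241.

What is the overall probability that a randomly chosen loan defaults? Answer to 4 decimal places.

P(D) ≈ 0.2205

By the law of total probability,
P(D) = P(D|T1)·P(T1) + P(D|T2)·P(T2) + P(D|T3)·P(T3) + P(D|T4)·P(T4)
      = 0.225·0.13 + 0.115·0.17 + 0.247·0.507 + 0.241·0.193
      = 0.02925 + 0.01955 + 0.125229 + 0.046513 = 0.220542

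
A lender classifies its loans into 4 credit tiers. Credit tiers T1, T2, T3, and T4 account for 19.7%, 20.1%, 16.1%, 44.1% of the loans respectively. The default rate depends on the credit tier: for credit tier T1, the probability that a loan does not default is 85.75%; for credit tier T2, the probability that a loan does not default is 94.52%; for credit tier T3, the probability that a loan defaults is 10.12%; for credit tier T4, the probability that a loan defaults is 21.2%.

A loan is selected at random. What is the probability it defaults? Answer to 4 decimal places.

P(D) ≈ 0.1489

P(D|T1) = 1 − 0.8575 = 0.1425.
P(D|T2) = 1 − 0.9452 = 0.0548.
Using total probability over the partition,
P(D) = P(D|T1)·P(T1) + P(D|T2)·P(T2) + P(D|T3)·P(T3) + P(D|T4)·P(T4)
      = 0.1425·0.197 + 0.0548·0.201 + 0.1012·0.161 + 0.212·0.441
      = 0.0280725 + 0.0110148 + 0.0162932 + 0.093492 = 0.1488725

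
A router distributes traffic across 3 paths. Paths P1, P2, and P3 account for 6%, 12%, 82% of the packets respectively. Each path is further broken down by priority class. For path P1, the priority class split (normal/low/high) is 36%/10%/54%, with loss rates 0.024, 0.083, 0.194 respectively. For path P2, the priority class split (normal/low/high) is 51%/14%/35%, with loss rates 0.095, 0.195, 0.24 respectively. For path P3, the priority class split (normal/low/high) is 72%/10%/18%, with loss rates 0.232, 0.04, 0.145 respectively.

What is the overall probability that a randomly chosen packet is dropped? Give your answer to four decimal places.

P(L|P1) = 0.36·0.024 + 0.1·0.083 + 0.54·0.194 = 0.00864 + 0.0083 + 0.10476 = 0.1217
P(L|P2) = 0.51·0.095 + 0.14·0.195 + 0.35·0.24 = 0.04845 + 0.0273 + 0.084 = 0.15975
P(L|P3) = 0.72·0.232 + 0.1·0.04 + 0.18·0.145 = 0.16704 + 0.004 + 0.0261 = 0.19714
Then overall,
P(L) = 0.06·0.1217 + 0.12·0.15975 + 0.82·0.19714
      = 0.007302 + 0.01917 + 0.1616548 = 0.1881268

0.1881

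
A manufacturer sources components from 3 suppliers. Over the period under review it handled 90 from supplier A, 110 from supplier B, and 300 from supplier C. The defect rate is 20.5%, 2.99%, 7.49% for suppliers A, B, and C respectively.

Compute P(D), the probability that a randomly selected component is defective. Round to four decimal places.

0.0884

Total: 90 + 110 + 300 = 500.
P(A) = 90/500 = 0.18. P(B) = 110/500 = 0.22. P(C) = 300/500 = 0.6.
P(D) = P(D|A)·P(A) + P(D|B)·P(B) + P(D|C)·P(C)
      = 0.205·0.18 + 0.0299·0.22 + 0.0749·0.6
      = 0.0369 + 0.006578 + 0.04494 = 0.088418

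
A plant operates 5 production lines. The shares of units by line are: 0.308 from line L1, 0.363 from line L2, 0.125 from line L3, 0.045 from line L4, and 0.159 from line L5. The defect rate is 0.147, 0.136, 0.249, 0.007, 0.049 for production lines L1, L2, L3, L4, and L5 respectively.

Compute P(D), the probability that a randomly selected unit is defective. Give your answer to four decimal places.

P(D) ≈ 0.1339

By the law of total probability,
P(D) = P(D|L1)·P(L1) + P(D|L2)·P(L2) + P(D|L3)·P(L3) + P(D|L4)·P(L4) + P(D|L5)·P(L5)
      = 0.147·0.308 + 0.136·0.363 + 0.249·0.125 + 0.007·0.045 + 0.049·0.159
      = 0.045276 + 0.049368 + 0.031125 + 0.000315 + 0.007791 = 0.133875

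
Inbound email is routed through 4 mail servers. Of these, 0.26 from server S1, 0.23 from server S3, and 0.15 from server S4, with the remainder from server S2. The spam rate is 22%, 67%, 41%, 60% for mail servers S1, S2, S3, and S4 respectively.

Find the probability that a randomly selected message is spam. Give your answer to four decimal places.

P(S) ≈ 0.4827

P(S2) = 1 − (0.26 + 0.23 + 0.15) = 0.36.
Using total probability over the partition,
P(S) = P(S|S1)·P(S1) + P(S|S2)·P(S2) + P(S|S3)·P(S3) + P(S|S4)·P(S4)
      = 0.22·0.26 + 0.67·0.36 + 0.41·0.23 + 0.6·0.15
      = 0.0572 + 0.2412 + 0.0943 + 0.09 = 0.4827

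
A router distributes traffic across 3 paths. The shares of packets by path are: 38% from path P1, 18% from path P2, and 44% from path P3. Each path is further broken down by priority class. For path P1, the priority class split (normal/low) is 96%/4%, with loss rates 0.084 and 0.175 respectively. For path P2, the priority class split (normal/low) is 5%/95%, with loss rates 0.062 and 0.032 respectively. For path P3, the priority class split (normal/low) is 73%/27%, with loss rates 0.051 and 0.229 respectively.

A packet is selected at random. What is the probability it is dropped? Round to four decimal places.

P(L|P1) = 0.96·0.084 + 0.04·0.175 = 0.08064 + 0.007 = 0.08764
P(L|P2) = 0.05·0.062 + 0.95·0.032 = 0.0031 + 0.0304 = 0.0335
P(L|P3) = 0.73·0.051 + 0.27·0.229 = 0.03723 + 0.06183 = 0.09906
Then overall,
P(L) = 0.38·0.08764 + 0.18·0.0335 + 0.44·0.09906
      = 0.0333032 + 0.00603 + 0.0435864 = 0.0829196

0.0829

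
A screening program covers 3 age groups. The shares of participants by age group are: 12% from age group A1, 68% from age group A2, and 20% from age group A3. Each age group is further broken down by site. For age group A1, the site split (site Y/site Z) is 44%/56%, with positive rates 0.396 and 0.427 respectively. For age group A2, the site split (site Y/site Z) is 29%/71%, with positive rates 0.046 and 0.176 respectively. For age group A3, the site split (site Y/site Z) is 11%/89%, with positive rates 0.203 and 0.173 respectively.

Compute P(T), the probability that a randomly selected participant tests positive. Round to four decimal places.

P(T|A1) = 0.44·0.396 + 0.56·0.427 = 0.17424 + 0.23912 = 0.41336
P(T|A2) = 0.29·0.046 + 0.71·0.176 = 0.01334 + 0.12496 = 0.1383
P(T|A3) = 0.11·0.203 + 0.89·0.173 = 0.02233 + 0.15397 = 0.1763
Then overall,
P(T) = 0.12·0.41336 + 0.68·0.1383 + 0.2·0.1763
      = 0.0496032 + 0.094044 + 0.03526 = 0.1789072

P(T) ≈ 0.1789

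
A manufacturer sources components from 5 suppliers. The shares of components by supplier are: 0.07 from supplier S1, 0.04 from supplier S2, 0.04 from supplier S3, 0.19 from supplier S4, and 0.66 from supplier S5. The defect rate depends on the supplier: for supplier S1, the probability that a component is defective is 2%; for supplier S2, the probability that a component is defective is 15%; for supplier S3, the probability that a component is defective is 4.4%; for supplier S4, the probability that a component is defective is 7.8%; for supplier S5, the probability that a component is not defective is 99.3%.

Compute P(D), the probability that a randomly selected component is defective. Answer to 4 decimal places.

P(D|S5) = 1 − 0.993 = 0.007.
Summing over the partition,
P(D) = P(D|S1)·P(S1) + P(D|S2)·P(S2) + P(D|S3)·P(S3) + P(D|S4)·P(S4) + P(D|S5)·P(S5)
      = 0.02·0.07 + 0.15·0.04 + 0.044·0.04 + 0.078·0.19 + 0.007·0.66
      = 0.0014 + 0.006 + 0.00176 + 0.01482 + 0.00462 = 0.0286

0.0286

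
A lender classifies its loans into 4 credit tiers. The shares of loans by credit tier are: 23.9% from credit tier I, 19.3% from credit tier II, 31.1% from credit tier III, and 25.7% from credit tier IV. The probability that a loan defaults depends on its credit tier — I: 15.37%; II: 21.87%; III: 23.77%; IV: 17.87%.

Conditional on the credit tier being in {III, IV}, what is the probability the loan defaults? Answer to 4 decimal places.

Let S = {III, IV}.
P(S) = 0.311 + 0.257 = 0.568.
P(D ∩ S) = 0.2377·0.311 + 0.1787·0.257 = 0.0739247 + 0.0459259 = 0.1198506.
P(D | S) = 0.1198506 / 0.568 = 0.211005…

0.2110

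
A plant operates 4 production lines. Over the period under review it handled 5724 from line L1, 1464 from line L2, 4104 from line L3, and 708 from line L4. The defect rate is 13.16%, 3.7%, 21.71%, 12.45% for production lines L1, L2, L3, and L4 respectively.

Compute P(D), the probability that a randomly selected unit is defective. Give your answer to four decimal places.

0.1489

Total: 5724 + 1464 + 4104 + 708 = 12000.
P(L1) = 5724/12000 = 0.477. P(L2) = 1464/12000 = 0.122. P(L3) = 4104/12000 = 0.342. P(L4) = 708/12000 = 0.059.
By the law of total probability,
P(D) = P(D|L1)·P(L1) + P(D|L2)·P(L2) + P(D|L3)·P(L3) + P(D|L4)·P(L4)
      = 0.1316·0.477 + 0.037·0.122 + 0.2171·0.342 + 0.1245·0.059
      = 0.0627732 + 0.004514 + 0.0742482 + 0.0073455 = 0.1488809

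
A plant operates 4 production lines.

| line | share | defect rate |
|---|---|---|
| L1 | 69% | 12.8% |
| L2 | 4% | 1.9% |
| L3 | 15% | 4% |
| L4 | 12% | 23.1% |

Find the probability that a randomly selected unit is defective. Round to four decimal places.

By the law of total probability,
P(D) = P(D|L1)·P(L1) + P(D|L2)·P(L2) + P(D|L3)·P(L3) + P(D|L4)·P(L4)
      = 0.128·0.69 + 0.019·0.04 + 0.04·0.15 + 0.231·0.12
      = 0.08832 + 0.00076 + 0.006 + 0.02772 = 0.1228

0.1228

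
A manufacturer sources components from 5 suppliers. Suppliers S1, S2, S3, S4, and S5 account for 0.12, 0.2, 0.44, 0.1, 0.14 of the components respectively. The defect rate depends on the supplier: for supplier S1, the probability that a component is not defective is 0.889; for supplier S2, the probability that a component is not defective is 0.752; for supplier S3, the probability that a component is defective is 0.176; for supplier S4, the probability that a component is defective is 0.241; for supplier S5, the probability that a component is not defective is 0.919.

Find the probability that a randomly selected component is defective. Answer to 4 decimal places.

P(D) ≈ 0.1758

P(D|S1) = 1 − 0.889 = 0.111.
P(D|S2) = 1 − 0.752 = 0.248.
P(D|S5) = 1 − 0.919 = 0.081.
P(D) = P(D|S1)·P(S1) + P(D|S2)·P(S2) + P(D|S3)·P(S3) + P(D|S4)·P(S4) + P(D|S5)·P(S5)
      = 0.111·0.12 + 0.248·0.2 + 0.176·0.44 + 0.241·0.1 + 0.081·0.14
      = 0.01332 + 0.0496 + 0.07744 + 0.0241 + 0.01134 = 0.1758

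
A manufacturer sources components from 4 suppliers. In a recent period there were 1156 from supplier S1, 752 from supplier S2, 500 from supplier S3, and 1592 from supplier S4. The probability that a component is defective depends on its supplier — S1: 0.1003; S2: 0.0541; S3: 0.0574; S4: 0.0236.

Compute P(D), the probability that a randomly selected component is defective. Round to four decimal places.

P(D) ≈ 0.0557

Total: 1156 + 752 + 500 + 1592 = 4000.
P(S1) = 1156/4000 = 0.289. P(S2) = 752/4000 = 0.188. P(S3) = 500/4000 = 0.125. P(S4) = 1592/4000 = 0.398.
Summing over the partition,
P(D) = P(D|S1)·P(S1) + P(D|S2)·P(S2) + P(D|S3)·P(S3) + P(D|S4)·P(S4)
      = 0.1003·0.289 + 0.0541·0.188 + 0.0574·0.125 + 0.0236·0.398
      = 0.0289867 + 0.0101708 + 0.007175 + 0.0093928 = 0.0557253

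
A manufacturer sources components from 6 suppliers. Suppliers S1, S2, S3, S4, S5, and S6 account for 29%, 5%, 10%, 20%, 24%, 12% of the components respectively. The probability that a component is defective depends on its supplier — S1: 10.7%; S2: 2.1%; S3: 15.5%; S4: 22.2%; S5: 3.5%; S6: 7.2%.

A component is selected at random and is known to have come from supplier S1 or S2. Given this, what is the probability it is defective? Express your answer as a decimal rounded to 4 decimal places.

Let S = {S1, S2}.
P(S) = 0.29 + 0.05 = 0.34.
P(D ∩ S) = 0.107·0.29 + 0.021·0.05 = 0.03103 + 0.00105 = 0.03208.
P(D | S) = 0.03208 / 0.34 = 0.094353…

P(D|S) ≈ 0.0944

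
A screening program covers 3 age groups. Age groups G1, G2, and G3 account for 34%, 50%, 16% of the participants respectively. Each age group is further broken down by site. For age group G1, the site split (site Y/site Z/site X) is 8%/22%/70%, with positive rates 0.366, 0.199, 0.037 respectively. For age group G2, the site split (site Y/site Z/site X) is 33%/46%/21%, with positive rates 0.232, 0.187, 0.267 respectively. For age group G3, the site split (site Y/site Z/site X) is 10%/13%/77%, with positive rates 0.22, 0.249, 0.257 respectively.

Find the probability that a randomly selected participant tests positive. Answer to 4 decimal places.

P(T|G1) = 0.08·0.366 + 0.22·0.199 + 0.7·0.037 = 0.02928 + 0.04378 + 0.0259 = 0.09896
P(T|G2) = 0.33·0.232 + 0.46·0.187 + 0.21·0.267 = 0.07656 + 0.08602 + 0.05607 = 0.21865
P(T|G3) = 0.1·0.22 + 0.13·0.249 + 0.77·0.257 = 0.022 + 0.03237 + 0.19789 = 0.25226
Then overall,
P(T) = 0.34·0.09896 + 0.5·0.21865 + 0.16·0.25226
      = 0.0336464 + 0.109325 + 0.0403616 = 0.183333

P(T) ≈ 0.1833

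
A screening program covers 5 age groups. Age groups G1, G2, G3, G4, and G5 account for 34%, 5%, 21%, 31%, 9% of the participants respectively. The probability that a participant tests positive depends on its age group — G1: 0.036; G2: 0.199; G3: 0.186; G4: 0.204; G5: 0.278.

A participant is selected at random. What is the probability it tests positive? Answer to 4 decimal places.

By the law of total probability,
P(T) = P(T|G1)·P(G1) + P(T|G2)·P(G2) + P(T|G3)·P(G3) + P(T|G4)·P(G4) + P(T|G5)·P(G5)
      = 0.036·0.34 + 0.199·0.05 + 0.186·0.21 + 0.204·0.31 + 0.278·0.09
      = 0.01224 + 0.00995 + 0.03906 + 0.06324 + 0.02502 = 0.14951

P(T) ≈ 0.1495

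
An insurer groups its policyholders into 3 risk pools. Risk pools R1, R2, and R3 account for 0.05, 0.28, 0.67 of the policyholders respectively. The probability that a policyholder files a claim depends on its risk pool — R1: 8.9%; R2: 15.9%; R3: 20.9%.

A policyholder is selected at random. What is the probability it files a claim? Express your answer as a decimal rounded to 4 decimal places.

P(C) ≈ 0.1890

Using total probability over the partition,
P(C) = P(C|R1)·P(R1) + P(C|R2)·P(R2) + P(C|R3)·P(R3)
      = 0.089·0.05 + 0.159·0.28 + 0.209·0.67
      = 0.00445 + 0.04452 + 0.14003 = 0.189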